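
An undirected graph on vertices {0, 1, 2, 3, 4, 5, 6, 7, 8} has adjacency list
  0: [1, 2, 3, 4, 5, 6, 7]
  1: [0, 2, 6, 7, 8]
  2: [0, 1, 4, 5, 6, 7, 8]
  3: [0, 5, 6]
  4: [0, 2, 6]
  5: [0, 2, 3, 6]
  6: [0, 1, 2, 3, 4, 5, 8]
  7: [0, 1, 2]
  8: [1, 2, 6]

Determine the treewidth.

A width-3 tree decomposition is:
Bags: B1 = {0, 1, 2, 6}  B2 = {0, 1, 2, 7}  B3 = {0, 2, 4, 6}  B4 = {1, 2, 6, 8}  B5 = {0, 2, 5, 6}  B6 = {0, 3, 5, 6}
Tree: B1–B2, B1–B3, B1–B4, B1–B5, B5–B6
Every bag has size at most 4, so the width is 4 − 1 = 3 and tw(G) ≤ 3. For the lower bound, the 4 vertices {0, 1, 2, 6} are pairwise adjacent, and any tree decomposition puts a clique entirely inside one bag — forcing width ≥ 3. Combining the bounds, tw(G) = 3.

3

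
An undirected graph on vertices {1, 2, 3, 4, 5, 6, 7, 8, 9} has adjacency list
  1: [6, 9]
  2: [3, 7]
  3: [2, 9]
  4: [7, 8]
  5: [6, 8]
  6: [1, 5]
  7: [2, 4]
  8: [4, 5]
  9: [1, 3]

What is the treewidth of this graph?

A width-2 tree decomposition is:
Bags: B1 = {1, 3, 9}  B2 = {1, 3, 6}  B3 = {3, 5, 6}  B4 = {3, 5, 8}  B5 = {3, 4, 8}  B6 = {3, 4, 7}  B7 = {2, 3, 7}
Tree: B1–B2, B2–B3, B3–B4, B4–B5, B5–B6, B6–B7
Each bag holds 3 vertices, so the decomposition has width 2, which upper-bounds the treewidth. The edges 3–9–1–6–5–8–4–7–2–3 form a cycle, so G is not a tree and its treewidth is at least 2. Combining the bounds, tw(G) = 2.

2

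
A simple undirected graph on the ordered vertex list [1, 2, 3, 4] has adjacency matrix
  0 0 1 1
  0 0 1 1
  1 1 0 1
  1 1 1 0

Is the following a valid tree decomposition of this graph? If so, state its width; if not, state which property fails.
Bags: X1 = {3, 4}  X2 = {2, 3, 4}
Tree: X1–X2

A tree decomposition must satisfy three properties: every vertex lies in some bag; for every edge, both endpoints lie together in some bag; and for every vertex, the bags containing it form a connected subtree. Here vertex 1 appears in no bag, so the decomposition is invalid.

No — vertex 1 appears in no bag.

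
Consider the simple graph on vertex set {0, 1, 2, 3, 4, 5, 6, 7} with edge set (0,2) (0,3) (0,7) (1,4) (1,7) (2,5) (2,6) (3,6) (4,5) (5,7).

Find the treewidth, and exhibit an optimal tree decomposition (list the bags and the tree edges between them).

Treewidth 2.
One optimal decomposition is:
Bags: B1 = {1, 4, 5}  B2 = {1, 5, 7}  B3 = {2, 5, 7}  B4 = {0, 2, 7}  B5 = {0, 2, 6}  B6 = {0, 3, 6}
Tree: B1–B2, B2–B3, B3–B4, B4–B5, B5–B6

The largest bag has 3 vertices, giving width 2; this decomposition certifies tw(G) ≤ 2. For the lower bound, G contains the cycle 4–1–7–5–4, so G is not a forest; only forests have treewidth ≤ 1, hence tw(G) ≥ 2. The upper and lower bounds meet at 2, so that is the treewidth.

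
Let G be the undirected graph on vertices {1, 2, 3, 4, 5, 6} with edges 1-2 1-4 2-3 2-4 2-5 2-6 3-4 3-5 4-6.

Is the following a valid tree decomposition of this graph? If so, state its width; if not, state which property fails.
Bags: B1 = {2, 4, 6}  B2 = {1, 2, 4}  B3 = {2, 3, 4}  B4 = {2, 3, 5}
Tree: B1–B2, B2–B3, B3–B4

Every vertex of G appears in some bag (union = {1, 2, 3, 4, 5, 6}); every edge is covered by a bag; and for each vertex v the set of bags containing v is connected in the bag tree. The decomposition is therefore valid. The largest bag has 3 vertices, so the width is 2.

Yes; width 2.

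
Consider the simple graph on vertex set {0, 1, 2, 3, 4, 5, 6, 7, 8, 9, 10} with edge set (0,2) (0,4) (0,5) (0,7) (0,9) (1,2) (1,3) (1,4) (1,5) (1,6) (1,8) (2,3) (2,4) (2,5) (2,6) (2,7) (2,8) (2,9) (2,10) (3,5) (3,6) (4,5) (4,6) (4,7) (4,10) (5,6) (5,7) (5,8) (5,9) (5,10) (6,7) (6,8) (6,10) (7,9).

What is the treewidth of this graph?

A width-4 tree decomposition is:
Bags: B1 = {2, 4, 5, 6, 7}  B2 = {0, 2, 4, 5, 7}  B3 = {0, 2, 5, 7, 9}  B4 = {1, 2, 4, 5, 6}  B5 = {1, 2, 5, 6, 8}  B6 = {1, 2, 3, 5, 6}  B7 = {2, 4, 5, 6, 10}
Tree: B1–B2, B2–B3, B1–B4, B4–B5, B4–B6, B1–B7
Each bag holds 5 vertices, so the decomposition has width 4, which upper-bounds the treewidth. Conversely, {0, 2, 5, 7, 9} is a clique of size 5, and the vertices of any clique must share a bag in every tree decomposition; so some bag has ≥ 5 vertices and tw(G) ≥ 4. Therefore the treewidth is 4.

4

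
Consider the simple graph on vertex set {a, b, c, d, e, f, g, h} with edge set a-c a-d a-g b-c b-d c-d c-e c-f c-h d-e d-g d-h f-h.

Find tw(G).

2

A width-2 tree decomposition is:
Bags: B1 = {c, f, h}  B2 = {c, d, h}  B3 = {a, c, d}  B4 = {c, d, e}  B5 = {b, c, d}  B6 = {a, d, g}
Tree: B1–B2, B2–B3, B2–B4, B2–B5, B3–B6
Every bag has size at most 3, so the width is 3 − 1 = 2 and tw(G) ≤ 2. Conversely, {a, d, g} is a clique of size 3, and the vertices of any clique must share a bag in every tree decomposition; so some bag has ≥ 3 vertices and tw(G) ≥ 2. Combining the bounds, tw(G) = 2.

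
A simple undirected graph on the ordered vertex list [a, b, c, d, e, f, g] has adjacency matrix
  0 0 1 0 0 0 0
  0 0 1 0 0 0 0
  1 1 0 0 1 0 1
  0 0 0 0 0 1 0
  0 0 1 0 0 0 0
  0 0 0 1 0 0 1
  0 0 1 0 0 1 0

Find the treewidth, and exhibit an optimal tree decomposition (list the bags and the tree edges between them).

Treewidth 1.
One optimal decomposition is:
Bags: B1 = {c, g}  B2 = {f, g}  B3 = {a, c}  B4 = {b, c}  B5 = {c, e}  B6 = {d, f}
Tree: B1–B2, B1–B3, B1–B4, B4–B5, B2–B6

The largest bag has 2 vertices, giving width 1; this decomposition certifies tw(G) ≤ 1. G has an edge, so its treewidth is at least 1. Combining the bounds, tw(G) = 1.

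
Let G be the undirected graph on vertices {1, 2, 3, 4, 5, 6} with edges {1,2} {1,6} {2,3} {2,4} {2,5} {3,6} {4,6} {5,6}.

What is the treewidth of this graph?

A width-2 tree decomposition is:
Bags: B1 = {1, 2, 6}  B2 = {2, 5, 6}  B3 = {2, 3, 6}  B4 = {2, 4, 6}
Tree: B1–B2, B2–B3, B3–B4
Every bag has size at most 3, so the width is 3 − 1 = 2 and tw(G) ≤ 2. Since 1–2–5–6–1 is a cycle in G, G is not acyclic. Forests are exactly the graphs of treewidth ≤ 1, so tw(G) ≥ 2. Hence tw(G) = 2 exactly.

2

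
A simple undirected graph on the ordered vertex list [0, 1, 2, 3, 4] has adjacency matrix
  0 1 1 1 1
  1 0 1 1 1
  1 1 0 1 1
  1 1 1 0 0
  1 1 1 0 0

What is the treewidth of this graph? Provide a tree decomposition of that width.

Each bag holds 4 vertices, so the decomposition has width 3, which upper-bounds the treewidth. For the lower bound, the 4 vertices {0, 1, 2, 3} are pairwise adjacent, and any tree decomposition puts a clique entirely inside one bag — forcing width ≥ 3. The upper and lower bounds meet at 3, so that is the treewidth.

Treewidth 3.
One optimal decomposition is:
Bags: B1 = {0, 1, 2, 3}  B2 = {0, 1, 2, 4}
Tree: B1–B2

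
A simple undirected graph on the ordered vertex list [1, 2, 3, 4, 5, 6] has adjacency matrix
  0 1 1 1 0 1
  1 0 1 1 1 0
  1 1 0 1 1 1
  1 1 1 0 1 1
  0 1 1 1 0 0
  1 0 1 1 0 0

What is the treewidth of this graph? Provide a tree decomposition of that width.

Treewidth 3.
Bags: B1 = {1, 2, 3, 4}  B2 = {2, 3, 4, 5}  B3 = {1, 3, 4, 6}
Tree: B1–B2, B1–B3

Each bag holds 4 vertices, so the decomposition has width 3, which upper-bounds the treewidth. For the lower bound, the 4 vertices {1, 2, 3, 4} are pairwise adjacent, and any tree decomposition puts a clique entirely inside one bag — forcing width ≥ 3. Therefore the treewidth is 3.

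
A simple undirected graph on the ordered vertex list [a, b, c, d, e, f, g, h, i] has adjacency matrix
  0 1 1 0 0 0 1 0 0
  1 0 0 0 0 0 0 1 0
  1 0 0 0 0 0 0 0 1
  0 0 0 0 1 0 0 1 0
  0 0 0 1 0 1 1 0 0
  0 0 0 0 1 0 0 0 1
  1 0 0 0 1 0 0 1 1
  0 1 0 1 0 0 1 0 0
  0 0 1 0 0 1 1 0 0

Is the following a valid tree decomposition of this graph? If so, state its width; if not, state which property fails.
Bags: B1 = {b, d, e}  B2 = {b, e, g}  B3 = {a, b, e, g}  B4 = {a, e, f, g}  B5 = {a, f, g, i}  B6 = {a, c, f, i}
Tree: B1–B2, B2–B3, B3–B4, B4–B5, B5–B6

A tree decomposition must satisfy three properties: every vertex lies in some bag; for every edge, both endpoints lie together in some bag; and for every vertex, the bags containing it form a connected subtree. Here vertex h appears in no bag, so the decomposition is invalid.

No — vertex h appears in no bag.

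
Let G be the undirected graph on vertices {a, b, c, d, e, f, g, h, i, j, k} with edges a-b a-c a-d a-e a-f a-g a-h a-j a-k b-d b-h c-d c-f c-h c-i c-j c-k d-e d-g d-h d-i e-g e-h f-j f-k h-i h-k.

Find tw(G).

A width-3 tree decomposition is:
Bags: B1 = {a, c, h, k}  B2 = {a, c, d, h}  B3 = {a, c, f, k}  B4 = {a, d, e, h}  B5 = {a, d, e, g}  B6 = {a, c, f, j}  B7 = {a, b, d, h}  B8 = {c, d, h, i}
Tree: B1–B2, B1–B3, B2–B4, B4–B5, B3–B6, B2–B7, B2–B8
Each bag holds 4 vertices, so the decomposition has width 3, which upper-bounds the treewidth. For the lower bound, the 4 vertices {a, d, e, g} are pairwise adjacent, and any tree decomposition puts a clique entirely inside one bag — forcing width ≥ 3. Combining the bounds, tw(G) = 3.

3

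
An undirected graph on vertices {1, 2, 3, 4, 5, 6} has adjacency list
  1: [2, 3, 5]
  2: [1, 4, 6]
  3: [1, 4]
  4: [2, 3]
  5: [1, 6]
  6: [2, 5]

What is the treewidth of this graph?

A width-2 tree decomposition is:
Bags: B1 = {2, 3, 4}  B2 = {1, 2, 3}  B3 = {1, 2, 6}  B4 = {1, 5, 6}
Tree: B1–B2, B2–B3, B3–B4
The largest bag has 3 vertices, giving width 2; this decomposition certifies tw(G) ≤ 2. Since 4–3–1–2–4 is a cycle in G, G is not acyclic. Forests are exactly the graphs of treewidth ≤ 1, so tw(G) ≥ 2. Therefore the treewidth is 2.

2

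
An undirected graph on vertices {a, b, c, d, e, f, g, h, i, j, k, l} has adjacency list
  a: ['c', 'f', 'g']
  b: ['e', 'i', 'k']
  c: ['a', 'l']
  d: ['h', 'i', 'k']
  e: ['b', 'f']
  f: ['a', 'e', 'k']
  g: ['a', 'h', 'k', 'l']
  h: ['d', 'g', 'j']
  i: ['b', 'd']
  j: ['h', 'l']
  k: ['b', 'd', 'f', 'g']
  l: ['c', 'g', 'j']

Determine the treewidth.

A width-3 tree decomposition is:
Bags: B1 = {a, c, j, l}  B2 = {a, g, j, l}  B3 = {a, g, h, j}  B4 = {a, f, g, h}  B5 = {f, g, h, k}  B6 = {d, f, h, k}  B7 = {d, e, f, k}  B8 = {b, d, e, k}  B9 = {b, d, e, i}
Tree: B1–B2, B2–B3, B3–B4, B4–B5, B5–B6, B6–B7, B7–B8, B8–B9
Each bag holds 4 vertices, so the decomposition has width 3, which upper-bounds the treewidth. For the lower bound: the 4 vertex sets {c,j,l}, {a}, {g}, {d,f,h,k} are disjoint, each induces a connected subgraph, and every pair is joined by at least one edge of G. Contracting each set to a single vertex therefore yields K_{4} as a minor, and since treewidth is minor-monotone, tw(G) ≥ tw(K_{4}) = 3. Combining the bounds, tw(G) = 3.

3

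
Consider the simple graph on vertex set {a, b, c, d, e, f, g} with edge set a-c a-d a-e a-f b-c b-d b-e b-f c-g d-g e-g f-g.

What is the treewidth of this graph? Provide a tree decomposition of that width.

Treewidth 3.
One optimal decomposition is:
Bags: B1 = {a, b, e, g}  B2 = {a, b, c, g}  B3 = {a, b, d, g}  B4 = {a, b, f, g}
Tree: B1–B2, B2–B3, B3–B4

Each bag holds 4 vertices, so the decomposition has width 3, which upper-bounds the treewidth. For the lower bound: the 4 vertex sets {e,g}, {a,c}, {b}, {d} are disjoint, each induces a connected subgraph, and every pair is joined by at least one edge of G. Contracting each set to a single vertex therefore yields K_{4} as a minor, and since treewidth is minor-monotone, tw(G) ≥ tw(K_{4}) = 3. The upper and lower bounds meet at 3, so that is the treewidth.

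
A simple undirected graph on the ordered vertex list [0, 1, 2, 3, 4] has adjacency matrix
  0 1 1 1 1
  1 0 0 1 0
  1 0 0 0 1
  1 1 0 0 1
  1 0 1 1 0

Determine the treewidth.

A width-2 tree decomposition is:
Bags: B1 = {0, 3, 4}  B2 = {0, 1, 3}  B3 = {0, 2, 4}
Tree: B1–B2, B1–B3
Each bag holds 3 vertices, so the decomposition has width 2, which upper-bounds the treewidth. For the lower bound, the 3 vertices {0, 2, 4} are pairwise adjacent, and any tree decomposition puts a clique entirely inside one bag — forcing width ≥ 2. Combining the bounds, tw(G) = 2.

2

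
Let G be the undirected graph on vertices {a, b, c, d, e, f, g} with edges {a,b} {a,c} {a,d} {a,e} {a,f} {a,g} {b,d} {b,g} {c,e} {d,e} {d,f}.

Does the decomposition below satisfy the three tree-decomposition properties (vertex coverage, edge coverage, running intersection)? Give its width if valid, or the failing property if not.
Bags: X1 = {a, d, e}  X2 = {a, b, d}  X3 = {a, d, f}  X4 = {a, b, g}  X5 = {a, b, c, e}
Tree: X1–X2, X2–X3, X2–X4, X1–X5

A tree decomposition must satisfy three properties: every vertex lies in some bag; for every edge, both endpoints lie together in some bag; and for every vertex, the bags containing it form a connected subtree. Here bags containing vertex b are not connected in the tree, so the decomposition is invalid.

No — bags containing vertex b are not connected in the tree.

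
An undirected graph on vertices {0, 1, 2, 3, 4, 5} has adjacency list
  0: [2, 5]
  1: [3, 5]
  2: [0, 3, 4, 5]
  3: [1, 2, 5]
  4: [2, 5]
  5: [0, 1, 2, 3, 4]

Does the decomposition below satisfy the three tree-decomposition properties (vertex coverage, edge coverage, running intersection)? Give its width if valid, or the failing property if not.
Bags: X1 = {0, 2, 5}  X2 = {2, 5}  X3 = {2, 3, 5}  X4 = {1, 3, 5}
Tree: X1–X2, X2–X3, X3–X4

No — vertex 4 appears in no bag.

A tree decomposition must satisfy three properties: every vertex lies in some bag; for every edge, both endpoints lie together in some bag; and for every vertex, the bags containing it form a connected subtree. Here vertex 4 appears in no bag, so the decomposition is invalid.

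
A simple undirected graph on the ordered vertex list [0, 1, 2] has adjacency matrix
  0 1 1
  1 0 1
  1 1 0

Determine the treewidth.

2

A width-2 tree decomposition is:
Bags: B1 = {0, 1, 2}
Tree: (single bag)
With just one bag of size 3, the width is 3 − 1 = 2, so tw(G) ≤ 2. For the lower bound, the 3 vertices {0, 1, 2} are pairwise adjacent, and any tree decomposition puts a clique entirely inside one bag — forcing width ≥ 2. Therefore the treewidth is 2.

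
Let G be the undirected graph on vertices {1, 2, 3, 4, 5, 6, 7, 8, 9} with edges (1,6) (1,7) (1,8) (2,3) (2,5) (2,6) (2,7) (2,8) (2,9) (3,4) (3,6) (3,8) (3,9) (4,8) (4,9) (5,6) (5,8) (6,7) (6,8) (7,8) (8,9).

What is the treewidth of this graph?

3

A width-3 tree decomposition is:
Bags: B1 = {2, 3, 6, 8}  B2 = {2, 6, 7, 8}  B3 = {2, 3, 8, 9}  B4 = {1, 6, 7, 8}  B5 = {2, 5, 6, 8}  B6 = {3, 4, 8, 9}
Tree: B1–B2, B1–B3, B2–B4, B1–B5, B3–B6
Every bag has size at most 4, so the width is 4 − 1 = 3 and tw(G) ≤ 3. Conversely, {1, 6, 7, 8} is a clique of size 4, and the vertices of any clique must share a bag in every tree decomposition; so some bag has ≥ 4 vertices and tw(G) ≥ 3. Therefore the treewidth is 3.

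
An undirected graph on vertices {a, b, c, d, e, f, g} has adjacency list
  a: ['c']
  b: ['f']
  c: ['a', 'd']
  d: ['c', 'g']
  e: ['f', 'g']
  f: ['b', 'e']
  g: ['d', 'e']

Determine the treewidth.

A width-1 tree decomposition is:
Bags: B1 = {b, f}  B2 = {e, f}  B3 = {e, g}  B4 = {d, g}  B5 = {c, d}  B6 = {a, c}
Tree: B1–B2, B2–B3, B3–B4, B4–B5, B5–B6
Every bag has size at most 2, so the width is 2 − 1 = 1 and tw(G) ≤ 1. Since G has at least one edge (e.g. b–f), it is not an edgeless graph, so tw(G) ≥ 1. Hence tw(G) = 1 exactly.

1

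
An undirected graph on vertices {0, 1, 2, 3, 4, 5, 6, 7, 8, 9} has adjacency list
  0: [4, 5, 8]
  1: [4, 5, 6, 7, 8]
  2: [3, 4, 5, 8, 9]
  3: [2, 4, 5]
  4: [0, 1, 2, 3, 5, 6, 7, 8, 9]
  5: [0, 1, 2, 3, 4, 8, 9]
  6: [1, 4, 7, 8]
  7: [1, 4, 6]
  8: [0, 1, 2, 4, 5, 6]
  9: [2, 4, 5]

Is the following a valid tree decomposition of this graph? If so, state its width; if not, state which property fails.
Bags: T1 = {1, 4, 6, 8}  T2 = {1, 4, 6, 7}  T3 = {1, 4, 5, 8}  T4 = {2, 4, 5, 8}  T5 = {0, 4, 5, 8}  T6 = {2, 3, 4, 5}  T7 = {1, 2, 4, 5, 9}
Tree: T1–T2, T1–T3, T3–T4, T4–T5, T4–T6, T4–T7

No — bags containing vertex 1 are not connected in the tree.

A tree decomposition must satisfy three properties: every vertex lies in some bag; for every edge, both endpoints lie together in some bag; and for every vertex, the bags containing it form a connected subtree. Here bags containing vertex 1 are not connected in the tree, so the decomposition is invalid.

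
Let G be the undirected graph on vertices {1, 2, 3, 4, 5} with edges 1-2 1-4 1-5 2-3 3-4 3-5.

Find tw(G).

2

A width-2 tree decomposition is:
Bags: B1 = {1, 3, 5}  B2 = {1, 3, 4}  B3 = {1, 2, 3}
Tree: B1–B2, B2–B3
The largest bag has 3 vertices, giving width 2; this decomposition certifies tw(G) ≤ 2. For the lower bound, G contains the cycle 5–1–4–3–5, so G is not a forest; only forests have treewidth ≤ 1, hence tw(G) ≥ 2. Hence tw(G) = 2 exactly.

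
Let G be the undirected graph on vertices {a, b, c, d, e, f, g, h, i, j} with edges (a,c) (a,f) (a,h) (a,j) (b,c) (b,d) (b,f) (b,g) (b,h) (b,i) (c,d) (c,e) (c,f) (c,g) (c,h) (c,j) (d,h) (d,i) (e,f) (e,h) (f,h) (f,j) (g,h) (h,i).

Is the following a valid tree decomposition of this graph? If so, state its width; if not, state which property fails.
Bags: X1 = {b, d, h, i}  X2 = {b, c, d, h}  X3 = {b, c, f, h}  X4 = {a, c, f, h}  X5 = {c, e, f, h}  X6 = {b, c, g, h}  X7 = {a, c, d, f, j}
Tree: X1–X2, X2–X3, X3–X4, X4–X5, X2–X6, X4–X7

No — bags containing vertex d are not connected in the tree.

A tree decomposition must satisfy three properties: every vertex lies in some bag; for every edge, both endpoints lie together in some bag; and for every vertex, the bags containing it form a connected subtree. Here bags containing vertex d are not connected in the tree, so the decomposition is invalid.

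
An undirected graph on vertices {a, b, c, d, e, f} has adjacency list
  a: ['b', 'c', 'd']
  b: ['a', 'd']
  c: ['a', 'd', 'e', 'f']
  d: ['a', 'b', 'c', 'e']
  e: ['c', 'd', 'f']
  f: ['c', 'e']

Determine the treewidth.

2

A width-2 tree decomposition is:
Bags: B1 = {c, d, e}  B2 = {a, c, d}  B3 = {c, e, f}  B4 = {a, b, d}
Tree: B1–B2, B1–B3, B2–B4
Each bag holds 3 vertices, so the decomposition has width 2, which upper-bounds the treewidth. For the lower bound, the 3 vertices {c, d, e} are pairwise adjacent, and any tree decomposition puts a clique entirely inside one bag — forcing width ≥ 2. The upper and lower bounds meet at 2, so that is the treewidth.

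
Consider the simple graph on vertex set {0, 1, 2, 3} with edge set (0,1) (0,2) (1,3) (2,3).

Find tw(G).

2

A width-2 tree decomposition is:
Bags: B1 = {0, 1, 2}  B2 = {1, 2, 3}
Tree: B1–B2
The largest bag has 3 vertices, giving width 2; this decomposition certifies tw(G) ≤ 2. Since 2–0–1–3–2 is a cycle in G, G is not acyclic. Forests are exactly the graphs of treewidth ≤ 1, so tw(G) ≥ 2. The upper and lower bounds meet at 2, so that is the treewidth.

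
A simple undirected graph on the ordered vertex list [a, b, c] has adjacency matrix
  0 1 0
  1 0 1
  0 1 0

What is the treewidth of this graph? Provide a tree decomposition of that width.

Every bag has size at most 2, so the width is 2 − 1 = 1 and tw(G) ≤ 1. Any graph with an edge has treewidth ≥ 1, and G has the edge c–b. Therefore the treewidth is 1.

Treewidth 1.
One such decomposition:
Bags: B1 = {b, c}  B2 = {a, b}
Tree: B1–B2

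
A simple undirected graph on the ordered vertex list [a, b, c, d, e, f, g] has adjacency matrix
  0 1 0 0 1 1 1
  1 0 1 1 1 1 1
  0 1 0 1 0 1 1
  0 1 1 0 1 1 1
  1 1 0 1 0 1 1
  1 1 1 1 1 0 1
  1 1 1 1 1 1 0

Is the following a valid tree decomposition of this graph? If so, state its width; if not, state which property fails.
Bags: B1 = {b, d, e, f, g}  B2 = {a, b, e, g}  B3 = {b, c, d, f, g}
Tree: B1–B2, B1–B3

A tree decomposition must satisfy three properties: every vertex lies in some bag; for every edge, both endpoints lie together in some bag; and for every vertex, the bags containing it form a connected subtree. Here edge (f,a) lies in no bag, so the decomposition is invalid.

No — edge (f,a) lies in no bag.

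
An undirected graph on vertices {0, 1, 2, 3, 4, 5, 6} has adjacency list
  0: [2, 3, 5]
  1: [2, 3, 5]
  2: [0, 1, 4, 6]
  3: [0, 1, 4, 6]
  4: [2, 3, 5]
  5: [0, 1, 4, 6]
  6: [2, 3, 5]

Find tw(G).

A width-3 tree decomposition is:
Bags: B1 = {2, 3, 5, 6}  B2 = {1, 2, 3, 5}  B3 = {2, 3, 4, 5}  B4 = {0, 2, 3, 5}
Tree: B1–B2, B2–B3, B3–B4
Each bag holds 4 vertices, so the decomposition has width 3, which upper-bounds the treewidth. For the lower bound: the 4 vertex sets {3,6}, {1,5}, {2}, {4} are disjoint, each induces a connected subgraph, and every pair is joined by at least one edge of G. Contracting each set to a single vertex therefore yields K_{4} as a minor, and since treewidth is minor-monotone, tw(G) ≥ tw(K_{4}) = 3. Therefore the treewidth is 3.

3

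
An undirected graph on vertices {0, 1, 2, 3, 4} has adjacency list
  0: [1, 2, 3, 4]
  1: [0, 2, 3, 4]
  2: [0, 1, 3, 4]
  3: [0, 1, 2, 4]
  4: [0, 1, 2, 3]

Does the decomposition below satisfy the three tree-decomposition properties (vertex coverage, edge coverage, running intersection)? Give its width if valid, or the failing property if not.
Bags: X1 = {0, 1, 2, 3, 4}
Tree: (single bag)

Vertex coverage: the bags together contain {0, 1, 2, 3, 4}, the full vertex set. Edge coverage: each edge of G has both endpoints in at least one bag. Running intersection: for every vertex, the bags containing it form a connected subtree. All three properties hold, so this is a valid tree decomposition of width max|bag| − 1 = 4, and hence tw(G) ≤ 4.

Yes; width 4.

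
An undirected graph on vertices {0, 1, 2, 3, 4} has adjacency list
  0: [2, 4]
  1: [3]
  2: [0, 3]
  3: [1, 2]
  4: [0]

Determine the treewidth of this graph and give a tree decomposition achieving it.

Every bag has size at most 2, so the width is 2 − 1 = 1 and tw(G) ≤ 1. G has an edge, so its treewidth is at least 1. The upper and lower bounds meet at 1, so that is the treewidth.

Treewidth 1.
Bags: B1 = {2, 3}  B2 = {1, 3}  B3 = {0, 2}  B4 = {0, 4}
Tree: B1–B2, B1–B3, B3–B4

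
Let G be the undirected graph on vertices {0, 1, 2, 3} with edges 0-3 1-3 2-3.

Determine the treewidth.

1

A width-1 tree decomposition is:
Bags: B1 = {0, 3}  B2 = {1, 3}  B3 = {2, 3}
Tree: B1–B2, B1–B3
Every bag has size at most 2, so the width is 2 − 1 = 1 and tw(G) ≤ 1. Any graph with an edge has treewidth ≥ 1, and G has the edge 3–0. Combining the bounds, tw(G) = 1.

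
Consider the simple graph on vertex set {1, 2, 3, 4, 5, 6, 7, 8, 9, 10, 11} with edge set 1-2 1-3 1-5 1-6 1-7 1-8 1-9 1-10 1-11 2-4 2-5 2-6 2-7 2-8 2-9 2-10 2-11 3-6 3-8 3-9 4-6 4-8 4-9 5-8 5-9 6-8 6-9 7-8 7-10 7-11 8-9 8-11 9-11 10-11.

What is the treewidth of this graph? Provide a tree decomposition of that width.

Treewidth 4.
Bags: B1 = {1, 2, 6, 8, 9}  B2 = {1, 2, 8, 9, 11}  B3 = {1, 2, 7, 8, 11}  B4 = {2, 4, 6, 8, 9}  B5 = {1, 2, 7, 10, 11}  B6 = {1, 3, 6, 8, 9}  B7 = {1, 2, 5, 8, 9}
Tree: B1–B2, B2–B3, B1–B4, B3–B5, B1–B6, B2–B7

Each bag holds 5 vertices, so the decomposition has width 4, which upper-bounds the treewidth. On the other hand G contains the 5-clique {1, 2, 8, 9, 11}. A clique must lie in a single bag of any decomposition, so no decomposition can have width below 4. Hence tw(G) = 4 exactly.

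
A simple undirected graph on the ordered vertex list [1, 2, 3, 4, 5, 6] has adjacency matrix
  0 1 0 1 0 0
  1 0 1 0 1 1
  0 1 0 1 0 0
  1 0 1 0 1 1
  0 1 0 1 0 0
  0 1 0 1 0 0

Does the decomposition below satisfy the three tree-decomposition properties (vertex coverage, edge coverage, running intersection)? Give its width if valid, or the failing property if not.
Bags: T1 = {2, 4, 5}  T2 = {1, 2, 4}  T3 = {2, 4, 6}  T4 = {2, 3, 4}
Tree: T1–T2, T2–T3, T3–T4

Every vertex of G appears in some bag (union = {1, 2, 3, 4, 5, 6}); every edge is covered by a bag; and for each vertex v the set of bags containing v is connected in the bag tree. The decomposition is therefore valid. The largest bag has 3 vertices, so the width is 2.

Yes; width 2.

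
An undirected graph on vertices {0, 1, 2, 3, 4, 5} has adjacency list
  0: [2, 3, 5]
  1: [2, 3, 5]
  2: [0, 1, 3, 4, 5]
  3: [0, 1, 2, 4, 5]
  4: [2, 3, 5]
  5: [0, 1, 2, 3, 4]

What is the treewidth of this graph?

A width-3 tree decomposition is:
Bags: B1 = {2, 3, 4, 5}  B2 = {1, 2, 3, 5}  B3 = {0, 2, 3, 5}
Tree: B1–B2, B1–B3
Each bag holds 4 vertices, so the decomposition has width 3, which upper-bounds the treewidth. For the lower bound, the 4 vertices {0, 2, 3, 5} are pairwise adjacent, and any tree decomposition puts a clique entirely inside one bag — forcing width ≥ 3. Combining the bounds, tw(G) = 3.

3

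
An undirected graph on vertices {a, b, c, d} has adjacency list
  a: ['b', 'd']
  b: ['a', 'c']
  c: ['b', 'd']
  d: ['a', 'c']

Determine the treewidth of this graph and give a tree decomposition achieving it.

Each bag holds 3 vertices, so the decomposition has width 2, which upper-bounds the treewidth. For the lower bound, G contains the cycle c–b–a–d–c, so G is not a forest; only forests have treewidth ≤ 1, hence tw(G) ≥ 2. Hence tw(G) = 2 exactly.

Treewidth 2.
One such decomposition:
Bags: B1 = {a, b, c}  B2 = {a, c, d}
Tree: B1–B2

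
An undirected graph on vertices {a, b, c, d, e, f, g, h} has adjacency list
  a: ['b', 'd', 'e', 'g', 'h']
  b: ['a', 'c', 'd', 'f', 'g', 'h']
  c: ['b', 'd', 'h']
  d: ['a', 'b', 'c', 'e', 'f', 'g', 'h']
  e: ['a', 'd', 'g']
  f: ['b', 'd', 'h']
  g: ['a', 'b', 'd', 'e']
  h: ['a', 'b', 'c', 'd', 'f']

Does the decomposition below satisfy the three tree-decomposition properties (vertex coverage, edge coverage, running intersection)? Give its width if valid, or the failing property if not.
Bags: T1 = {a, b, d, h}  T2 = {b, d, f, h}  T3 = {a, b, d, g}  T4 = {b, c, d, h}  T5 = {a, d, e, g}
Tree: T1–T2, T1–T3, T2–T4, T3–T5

Yes; width 3.

Vertex coverage: the bags together contain {a, b, c, d, e, f, g, h}, the full vertex set. Edge coverage: each edge of G has both endpoints in at least one bag. Running intersection: for every vertex, the bags containing it form a connected subtree. All three properties hold, so this is a valid tree decomposition of width max|bag| − 1 = 3, and hence tw(G) ≤ 3.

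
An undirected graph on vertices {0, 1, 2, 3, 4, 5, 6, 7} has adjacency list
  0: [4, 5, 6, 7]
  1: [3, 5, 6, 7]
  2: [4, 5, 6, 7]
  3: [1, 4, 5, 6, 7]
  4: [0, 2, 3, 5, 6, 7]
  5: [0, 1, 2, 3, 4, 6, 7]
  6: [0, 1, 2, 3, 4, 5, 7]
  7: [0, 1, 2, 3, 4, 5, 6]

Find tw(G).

4

A width-4 tree decomposition is:
Bags: B1 = {2, 4, 5, 6, 7}  B2 = {0, 4, 5, 6, 7}  B3 = {3, 4, 5, 6, 7}  B4 = {1, 3, 5, 6, 7}
Tree: B1–B2, B1–B3, B3–B4
Each bag holds 5 vertices, so the decomposition has width 4, which upper-bounds the treewidth. For the lower bound, the 5 vertices {1, 3, 5, 6, 7} are pairwise adjacent, and any tree decomposition puts a clique entirely inside one bag — forcing width ≥ 4. Therefore the treewidth is 4.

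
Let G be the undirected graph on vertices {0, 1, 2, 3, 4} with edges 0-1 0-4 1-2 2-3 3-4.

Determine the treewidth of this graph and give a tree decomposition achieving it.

The largest bag has 3 vertices, giving width 2; this decomposition certifies tw(G) ≤ 2. For the lower bound, G contains the cycle 0–1–2–3–4–0, so G is not a forest; only forests have treewidth ≤ 1, hence tw(G) ≥ 2. The upper and lower bounds meet at 2, so that is the treewidth.

Treewidth 2.
One such decomposition:
Bags: B1 = {0, 1, 2}  B2 = {0, 2, 3}  B3 = {0, 3, 4}
Tree: B1–B2, B2–B3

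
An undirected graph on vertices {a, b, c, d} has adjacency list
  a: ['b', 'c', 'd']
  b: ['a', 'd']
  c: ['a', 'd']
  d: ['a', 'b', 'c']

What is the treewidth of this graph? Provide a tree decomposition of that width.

Every bag has size at most 3, so the width is 3 − 1 = 2 and tw(G) ≤ 2. On the other hand G contains the 3-clique {a, c, d}. A clique must lie in a single bag of any decomposition, so no decomposition can have width below 2. Combining the bounds, tw(G) = 2.

Treewidth 2.
One optimal decomposition is:
Bags: B1 = {a, b, d}  B2 = {a, c, d}
Tree: B1–B2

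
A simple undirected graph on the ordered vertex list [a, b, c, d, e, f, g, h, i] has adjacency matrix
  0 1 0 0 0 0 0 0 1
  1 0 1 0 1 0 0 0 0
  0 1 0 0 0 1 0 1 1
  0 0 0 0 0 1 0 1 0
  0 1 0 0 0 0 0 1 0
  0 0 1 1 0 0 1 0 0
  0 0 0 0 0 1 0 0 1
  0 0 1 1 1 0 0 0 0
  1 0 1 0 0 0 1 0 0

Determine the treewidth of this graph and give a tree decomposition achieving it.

The largest bag has 4 vertices, giving width 3; this decomposition certifies tw(G) ≤ 3. For the lower bound: the 4 vertex sets {d,e,h}, {f}, {c}, {a,b,g,i} are disjoint, each induces a connected subgraph, and every pair is joined by at least one edge of G. Contracting each set to a single vertex therefore yields K_{4} as a minor, and since treewidth is minor-monotone, tw(G) ≥ tw(K_{4}) = 3. The upper and lower bounds meet at 3, so that is the treewidth.

Treewidth 3.
Bags: B1 = {d, e, f, h}  B2 = {c, e, f, h}  B3 = {b, c, e, f}  B4 = {b, c, f, g}  B5 = {b, c, g, i}  B6 = {a, b, g, i}
Tree: B1–B2, B2–B3, B3–B4, B4–B5, B5–B6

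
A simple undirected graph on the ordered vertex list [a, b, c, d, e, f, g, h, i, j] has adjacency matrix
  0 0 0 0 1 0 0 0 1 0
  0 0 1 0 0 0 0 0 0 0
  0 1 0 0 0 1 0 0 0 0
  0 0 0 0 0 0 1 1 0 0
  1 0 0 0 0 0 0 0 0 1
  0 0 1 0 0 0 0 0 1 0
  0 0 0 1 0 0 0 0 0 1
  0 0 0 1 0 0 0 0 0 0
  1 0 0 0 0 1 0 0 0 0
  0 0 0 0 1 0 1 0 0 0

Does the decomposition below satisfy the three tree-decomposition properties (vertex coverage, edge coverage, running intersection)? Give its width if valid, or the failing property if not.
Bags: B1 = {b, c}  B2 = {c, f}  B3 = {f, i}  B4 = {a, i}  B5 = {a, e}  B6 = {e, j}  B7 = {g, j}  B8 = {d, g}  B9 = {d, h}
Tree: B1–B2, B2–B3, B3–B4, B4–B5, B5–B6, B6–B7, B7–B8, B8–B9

Every vertex of G appears in some bag (union = {a, b, c, d, e, f, g, h, i, j}); every edge is covered by a bag; and for each vertex v the set of bags containing v is connected in the bag tree. The decomposition is therefore valid. The largest bag has 2 vertices, so the width is 1.

Yes; width 1.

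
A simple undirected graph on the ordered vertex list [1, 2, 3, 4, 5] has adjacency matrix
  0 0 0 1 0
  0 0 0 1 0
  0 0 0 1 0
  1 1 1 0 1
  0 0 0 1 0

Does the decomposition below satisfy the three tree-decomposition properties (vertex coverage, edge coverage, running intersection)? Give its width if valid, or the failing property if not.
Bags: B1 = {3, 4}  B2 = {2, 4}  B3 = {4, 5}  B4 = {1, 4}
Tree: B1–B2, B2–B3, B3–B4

Checking the three conditions: (i) the bags cover all of {1, 2, 3, 4, 5}; (ii) for each edge, some bag contains both endpoints; (iii) the bags containing any fixed vertex form a subtree. All hold, so the decomposition is valid with width 2 − 1 = 1.

Yes; width 1.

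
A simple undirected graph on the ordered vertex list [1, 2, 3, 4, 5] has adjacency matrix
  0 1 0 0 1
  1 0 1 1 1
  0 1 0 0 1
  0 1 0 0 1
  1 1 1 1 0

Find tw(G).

A width-2 tree decomposition is:
Bags: B1 = {2, 4, 5}  B2 = {2, 3, 5}  B3 = {1, 2, 5}
Tree: B1–B2, B1–B3
Every bag has size at most 3, so the width is 3 − 1 = 2 and tw(G) ≤ 2. For the lower bound, the 3 vertices {1, 2, 5} are pairwise adjacent, and any tree decomposition puts a clique entirely inside one bag — forcing width ≥ 2. Combining the bounds, tw(G) = 2.

2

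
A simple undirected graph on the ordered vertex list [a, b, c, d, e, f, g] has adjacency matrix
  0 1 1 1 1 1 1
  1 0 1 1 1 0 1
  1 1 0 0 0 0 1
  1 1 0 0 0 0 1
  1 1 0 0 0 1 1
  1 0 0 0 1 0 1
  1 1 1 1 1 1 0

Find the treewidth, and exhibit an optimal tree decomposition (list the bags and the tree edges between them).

Every bag has size at most 4, so the width is 4 − 1 = 3 and tw(G) ≤ 3. For the lower bound, the 4 vertices {a, e, f, g} are pairwise adjacent, and any tree decomposition puts a clique entirely inside one bag — forcing width ≥ 3. Hence tw(G) = 3 exactly.

Treewidth 3.
One such decomposition:
Bags: B1 = {a, b, c, g}  B2 = {a, b, d, g}  B3 = {a, b, e, g}  B4 = {a, e, f, g}
Tree: B1–B2, B2–B3, B3–B4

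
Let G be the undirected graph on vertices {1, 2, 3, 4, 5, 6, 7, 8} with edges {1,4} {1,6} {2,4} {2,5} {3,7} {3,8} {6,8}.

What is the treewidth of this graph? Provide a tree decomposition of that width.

The largest bag has 2 vertices, giving width 1; this decomposition certifies tw(G) ≤ 1. G has an edge, so its treewidth is at least 1. Hence tw(G) = 1 exactly.

Treewidth 1.
One such decomposition:
Bags: B1 = {2, 5}  B2 = {2, 4}  B3 = {1, 4}  B4 = {1, 6}  B5 = {6, 8}  B6 = {3, 8}  B7 = {3, 7}
Tree: B1–B2, B2–B3, B3–B4, B4–B5, B5–B6, B6–B7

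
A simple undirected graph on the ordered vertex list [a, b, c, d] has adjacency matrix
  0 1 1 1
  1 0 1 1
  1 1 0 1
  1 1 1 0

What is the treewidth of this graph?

3

A width-3 tree decomposition is:
Bags: B1 = {a, b, c, d}
Tree: (single bag)
A single bag containing all 4 vertices is trivially a valid decomposition of width 3. Conversely, {a, b, c, d} is a clique of size 4, and the vertices of any clique must share a bag in every tree decomposition; so some bag has ≥ 4 vertices and tw(G) ≥ 3. The upper and lower bounds meet at 3, so that is the treewidth.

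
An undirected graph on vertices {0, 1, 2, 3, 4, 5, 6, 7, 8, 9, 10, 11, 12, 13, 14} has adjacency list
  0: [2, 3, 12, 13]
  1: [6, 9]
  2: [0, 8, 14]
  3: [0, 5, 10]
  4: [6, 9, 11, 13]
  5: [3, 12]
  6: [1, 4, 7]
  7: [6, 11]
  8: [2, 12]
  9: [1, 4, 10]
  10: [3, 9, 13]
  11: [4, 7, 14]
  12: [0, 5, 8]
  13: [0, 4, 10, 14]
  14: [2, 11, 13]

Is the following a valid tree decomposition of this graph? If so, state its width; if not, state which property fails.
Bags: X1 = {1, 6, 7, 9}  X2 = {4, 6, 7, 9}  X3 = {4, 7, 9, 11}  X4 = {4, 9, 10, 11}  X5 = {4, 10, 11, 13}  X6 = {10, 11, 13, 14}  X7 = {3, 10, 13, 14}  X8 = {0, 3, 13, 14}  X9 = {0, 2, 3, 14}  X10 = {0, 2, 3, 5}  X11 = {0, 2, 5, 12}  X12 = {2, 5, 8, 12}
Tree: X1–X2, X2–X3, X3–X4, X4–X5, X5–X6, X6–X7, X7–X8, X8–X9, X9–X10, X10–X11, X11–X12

Vertex coverage: the bags together contain {0, 1, 2, 3, 4, 5, 6, 7, 8, 9, 10, 11, 12, 13, 14}, the full vertex set. Edge coverage: each edge of G has both endpoints in at least one bag. Running intersection: for every vertex, the bags containing it form a connected subtree. All three properties hold, so this is a valid tree decomposition of width max|bag| − 1 = 3, and hence tw(G) ≤ 3.

Yes; width 3.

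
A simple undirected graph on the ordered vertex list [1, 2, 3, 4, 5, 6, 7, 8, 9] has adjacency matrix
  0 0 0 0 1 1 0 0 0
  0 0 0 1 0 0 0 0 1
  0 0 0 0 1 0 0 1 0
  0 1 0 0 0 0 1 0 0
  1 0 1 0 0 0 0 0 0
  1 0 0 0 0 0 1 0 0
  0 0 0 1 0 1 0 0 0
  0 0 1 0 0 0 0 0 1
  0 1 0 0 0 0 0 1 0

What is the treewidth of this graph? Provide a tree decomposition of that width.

Treewidth 2.
One optimal decomposition is:
Bags: B1 = {2, 4, 9}  B2 = {4, 8, 9}  B3 = {3, 4, 8}  B4 = {3, 4, 5}  B5 = {1, 4, 5}  B6 = {1, 4, 6}  B7 = {4, 6, 7}
Tree: B1–B2, B2–B3, B3–B4, B4–B5, B5–B6, B6–B7

The largest bag has 3 vertices, giving width 2; this decomposition certifies tw(G) ≤ 2. Since 4–2–9–8–3–5–1–6–7–4 is a cycle in G, G is not acyclic. Forests are exactly the graphs of treewidth ≤ 1, so tw(G) ≥ 2. Hence tw(G) = 2 exactly.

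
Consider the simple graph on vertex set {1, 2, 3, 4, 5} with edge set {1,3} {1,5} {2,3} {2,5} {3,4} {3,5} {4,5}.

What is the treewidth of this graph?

A width-2 tree decomposition is:
Bags: B1 = {2, 3, 5}  B2 = {1, 3, 5}  B3 = {3, 4, 5}
Tree: B1–B2, B2–B3
Every bag has size at most 3, so the width is 3 − 1 = 2 and tw(G) ≤ 2. For the lower bound, the 3 vertices {1, 3, 5} are pairwise adjacent, and any tree decomposition puts a clique entirely inside one bag — forcing width ≥ 2. Combining the bounds, tw(G) = 2.

2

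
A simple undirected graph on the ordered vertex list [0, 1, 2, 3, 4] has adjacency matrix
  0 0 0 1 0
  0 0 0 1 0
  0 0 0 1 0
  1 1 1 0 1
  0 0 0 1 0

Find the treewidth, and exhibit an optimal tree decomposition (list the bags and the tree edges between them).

Every bag has size at most 2, so the width is 2 − 1 = 1 and tw(G) ≤ 1. Any graph with an edge has treewidth ≥ 1, and G has the edge 1–3. The upper and lower bounds meet at 1, so that is the treewidth.

Treewidth 1.
One such decomposition:
Bags: B1 = {1, 3}  B2 = {0, 3}  B3 = {3, 4}  B4 = {2, 3}
Tree: B1–B2, B2–B3, B1–B4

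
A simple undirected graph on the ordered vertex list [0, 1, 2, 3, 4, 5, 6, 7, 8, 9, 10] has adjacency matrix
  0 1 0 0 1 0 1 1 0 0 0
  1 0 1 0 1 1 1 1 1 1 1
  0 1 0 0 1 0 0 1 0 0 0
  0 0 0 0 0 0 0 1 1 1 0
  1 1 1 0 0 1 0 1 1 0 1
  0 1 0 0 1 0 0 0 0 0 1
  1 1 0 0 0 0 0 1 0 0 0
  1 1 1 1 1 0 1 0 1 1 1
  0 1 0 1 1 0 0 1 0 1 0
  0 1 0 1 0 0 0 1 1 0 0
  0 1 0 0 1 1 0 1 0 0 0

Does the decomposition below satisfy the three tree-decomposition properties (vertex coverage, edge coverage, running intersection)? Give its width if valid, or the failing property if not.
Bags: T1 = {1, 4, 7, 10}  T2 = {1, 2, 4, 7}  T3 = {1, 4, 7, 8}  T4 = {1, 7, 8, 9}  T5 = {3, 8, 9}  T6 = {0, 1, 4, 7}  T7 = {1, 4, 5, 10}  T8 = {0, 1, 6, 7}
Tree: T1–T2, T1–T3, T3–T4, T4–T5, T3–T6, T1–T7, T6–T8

No — edge (7,3) lies in no bag.

A tree decomposition must satisfy three properties: every vertex lies in some bag; for every edge, both endpoints lie together in some bag; and for every vertex, the bags containing it form a connected subtree. Here edge (7,3) lies in no bag, so the decomposition is invalid.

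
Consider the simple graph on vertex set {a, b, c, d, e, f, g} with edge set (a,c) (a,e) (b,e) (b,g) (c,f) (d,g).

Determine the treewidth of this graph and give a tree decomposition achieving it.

Treewidth 1.
One optimal decomposition is:
Bags: B1 = {d, g}  B2 = {b, g}  B3 = {b, e}  B4 = {a, e}  B5 = {a, c}  B6 = {c, f}
Tree: B1–B2, B2–B3, B3–B4, B4–B5, B5–B6

Every bag has size at most 2, so the width is 2 − 1 = 1 and tw(G) ≤ 1. G has an edge, so its treewidth is at least 1. Therefore the treewidth is 1.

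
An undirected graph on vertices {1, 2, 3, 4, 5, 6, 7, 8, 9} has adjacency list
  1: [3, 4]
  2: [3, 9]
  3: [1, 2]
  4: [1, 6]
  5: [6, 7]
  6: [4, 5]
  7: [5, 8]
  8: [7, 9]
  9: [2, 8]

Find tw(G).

A width-2 tree decomposition is:
Bags: B1 = {7, 8, 9}  B2 = {2, 7, 9}  B3 = {2, 3, 7}  B4 = {1, 3, 7}  B5 = {1, 4, 7}  B6 = {4, 6, 7}  B7 = {5, 6, 7}
Tree: B1–B2, B2–B3, B3–B4, B4–B5, B5–B6, B6–B7
Each bag holds 3 vertices, so the decomposition has width 2, which upper-bounds the treewidth. Since 7–8–9–2–3–1–4–6–5–7 is a cycle in G, G is not acyclic. Forests are exactly the graphs of treewidth ≤ 1, so tw(G) ≥ 2. Therefore the treewidth is 2.

2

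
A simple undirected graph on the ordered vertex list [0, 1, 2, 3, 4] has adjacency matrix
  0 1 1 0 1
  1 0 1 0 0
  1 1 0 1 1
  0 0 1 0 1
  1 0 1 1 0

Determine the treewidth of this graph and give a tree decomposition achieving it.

Each bag holds 3 vertices, so the decomposition has width 2, which upper-bounds the treewidth. Conversely, {0, 1, 2} is a clique of size 3, and the vertices of any clique must share a bag in every tree decomposition; so some bag has ≥ 3 vertices and tw(G) ≥ 2. Therefore the treewidth is 2.

Treewidth 2.
One such decomposition:
Bags: B1 = {0, 2, 4}  B2 = {2, 3, 4}  B3 = {0, 1, 2}
Tree: B1–B2, B1–B3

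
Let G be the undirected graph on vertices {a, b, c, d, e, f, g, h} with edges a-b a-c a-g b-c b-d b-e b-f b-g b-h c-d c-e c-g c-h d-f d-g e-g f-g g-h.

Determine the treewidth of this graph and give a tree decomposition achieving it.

Treewidth 3.
One such decomposition:
Bags: B1 = {b, c, d, g}  B2 = {b, c, g, h}  B3 = {b, c, e, g}  B4 = {b, d, f, g}  B5 = {a, b, c, g}
Tree: B1–B2, B2–B3, B1–B4, B1–B5

Each bag holds 4 vertices, so the decomposition has width 3, which upper-bounds the treewidth. On the other hand G contains the 4-clique {b, c, d, g}. A clique must lie in a single bag of any decomposition, so no decomposition can have width below 3. Hence tw(G) = 3 exactly.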